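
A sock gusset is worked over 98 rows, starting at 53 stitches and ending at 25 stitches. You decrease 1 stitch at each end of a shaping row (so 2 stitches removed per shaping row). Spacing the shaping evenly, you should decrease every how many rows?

Decrease every 7th row.

Stitches to remove: |25 − 53| = 28.
Shaping rows needed: 28 / 2 = 14.
98 rows / 14 = every 7 rows.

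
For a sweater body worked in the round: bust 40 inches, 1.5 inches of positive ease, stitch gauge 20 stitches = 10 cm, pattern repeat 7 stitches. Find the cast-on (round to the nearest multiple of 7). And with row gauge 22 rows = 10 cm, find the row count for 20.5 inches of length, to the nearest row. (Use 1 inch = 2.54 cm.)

Cast on 210 stitches; work 115 rows.

Finished = 40 + 1.5 = 41.5 inches.
41.5 inches × 2.54 = 105.41 cm.
20/10 = 2 sts per cm; 105.41 × 2 = 210.82 sts.
Nearest multiple of 7 → 210.
20.5 inches = 52.07 cm; × 2.2 = 114.55 → 115 rows.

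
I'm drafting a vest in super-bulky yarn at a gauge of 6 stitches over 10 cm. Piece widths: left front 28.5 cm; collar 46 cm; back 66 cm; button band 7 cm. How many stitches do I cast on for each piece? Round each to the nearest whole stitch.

Rate = 6/10 = 0.6 sts per cm.
left front: 28.5 × 0.6 = 17.10 → 17.
collar: 46 × 0.6 = 27.60 → 28.
back: 66 × 0.6 = 39.60 → 40.
button band: 7 × 0.6 = 4.20 → 4.

left front 17; collar 28; back 40; button band 4.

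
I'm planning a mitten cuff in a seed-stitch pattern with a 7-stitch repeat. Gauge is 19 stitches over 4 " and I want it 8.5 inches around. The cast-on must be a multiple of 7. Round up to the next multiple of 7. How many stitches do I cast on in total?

CO 42 sts.

19 / 4 = 4.75 sts per inch.
8.5 × 4.75 = 40.38 sts.
Next multiple of 7: 42.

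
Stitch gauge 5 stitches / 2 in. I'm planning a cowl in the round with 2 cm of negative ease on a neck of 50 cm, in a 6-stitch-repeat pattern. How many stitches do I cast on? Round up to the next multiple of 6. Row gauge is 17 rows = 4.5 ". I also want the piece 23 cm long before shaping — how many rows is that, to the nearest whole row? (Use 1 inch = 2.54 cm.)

Cast on 48 stitches; work 34 rows.

Finished = 50 − 2 = 48 cm.
48 cm × 1/2.54 = 18.90 inches.
5/2 = 2.5 sts per in; 18.90 × 2.5 = 47.24 sts.
Next multiple of 6 → 48.
23 cm = 9.06 inches; × 3.778 = 34.21 → 34 rows.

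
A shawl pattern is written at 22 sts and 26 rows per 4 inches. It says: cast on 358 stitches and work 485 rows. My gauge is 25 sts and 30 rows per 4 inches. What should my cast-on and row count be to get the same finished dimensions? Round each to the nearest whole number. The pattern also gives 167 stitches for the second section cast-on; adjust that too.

Cast on 407 stitches; work 560 rows; second section cast-on 190 stitches.

Stitches: 358 × 25/22 = 406.82 → 407.
Rows: 485 × 30/26 = 559.62 → 560.
second section cast-on: 167 × 25/22 = 189.77 → 190.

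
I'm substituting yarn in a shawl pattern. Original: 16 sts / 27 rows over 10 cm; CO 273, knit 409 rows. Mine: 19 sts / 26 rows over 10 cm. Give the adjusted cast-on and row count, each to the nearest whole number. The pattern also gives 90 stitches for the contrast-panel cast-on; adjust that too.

Cast on 324 stitches; work 394 rows; contrast-panel cast-on 107 stitches.

Stitches: 273 × 19/16 = 324.19 → 324.
Rows: 409 × 26/27 = 393.85 → 394.
contrast-panel cast-on: 90 × 19/16 = 106.88 → 107.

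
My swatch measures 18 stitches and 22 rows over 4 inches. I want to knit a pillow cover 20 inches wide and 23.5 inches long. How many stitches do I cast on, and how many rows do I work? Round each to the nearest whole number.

Stitch gauge = 18/4 = 4.5 sts/in; 20 × 4.5 = 90.00 → 90 sts.
Row gauge = 22/4 = 5.5 rows/in; 23.5 × 5.5 = 129.25 → 129 rows.

Cast on 90 stitches and work 129 rows.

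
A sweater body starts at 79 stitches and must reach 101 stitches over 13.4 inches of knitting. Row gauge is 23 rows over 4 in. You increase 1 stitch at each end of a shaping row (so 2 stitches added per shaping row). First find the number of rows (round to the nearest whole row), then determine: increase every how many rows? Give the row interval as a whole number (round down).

Increase every 7th row.

Rows = 13.4 × 5.75 = 77.0 → 77 rows.
Stitches to add: 22 → 11 shaping rows (at 2 st each).
77 / 11 = 7.00 → every 7 rows.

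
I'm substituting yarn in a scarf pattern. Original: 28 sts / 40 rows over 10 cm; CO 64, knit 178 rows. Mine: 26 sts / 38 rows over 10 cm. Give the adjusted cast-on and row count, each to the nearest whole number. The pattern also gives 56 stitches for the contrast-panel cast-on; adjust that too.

Stitches: 64 × 26/28 = 59.43 → 59.
Rows: 178 × 38/40 = 169.10 → 169.
contrast-panel cast-on: 56 × 26/28 = 52.00 → 52.

Cast on 59 stitches; work 169 rows; contrast-panel cast-on 52 stitches.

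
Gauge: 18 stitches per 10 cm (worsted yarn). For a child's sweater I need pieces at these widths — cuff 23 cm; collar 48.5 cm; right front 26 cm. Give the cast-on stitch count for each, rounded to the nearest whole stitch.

cuff 41; collar 87; right front 47.

Rate = 18/10 = 1.8 sts per cm.
cuff: 23 × 1.8 = 41.40 → 41.
collar: 48.5 × 1.8 = 87.30 → 87.
right front: 26 × 1.8 = 46.80 → 47.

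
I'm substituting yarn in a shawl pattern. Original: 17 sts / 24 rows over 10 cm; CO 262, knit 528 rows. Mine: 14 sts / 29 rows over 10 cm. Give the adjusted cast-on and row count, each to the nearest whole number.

Cast on 216 stitches; work 638 rows.

Stitches: 262 × 14/17 = 215.76 → 216.
Rows: 528 × 29/24 = 638.00 → 638.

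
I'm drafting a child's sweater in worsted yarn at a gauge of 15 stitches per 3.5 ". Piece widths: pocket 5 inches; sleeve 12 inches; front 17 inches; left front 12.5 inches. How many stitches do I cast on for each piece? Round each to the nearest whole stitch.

Rate = 15/3.5 = 4.286 sts per in.
pocket: 5 × 4.286 = 21.43 → 21.
sleeve: 12 × 4.286 = 51.43 → 51.
front: 17 × 4.286 = 72.86 → 73.
left front: 12.5 × 4.286 = 53.57 → 54.

pocket 21; sleeve 51; front 73; left front 54.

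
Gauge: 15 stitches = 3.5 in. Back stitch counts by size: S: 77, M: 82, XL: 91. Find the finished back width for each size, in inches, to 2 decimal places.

S 17.97 inches; M 19.13 inches; XL 21.23 inches.

15/3.5 = 4.286 sts per in.
S: 77 / 4.286 = 17.967 → 17.97 in.
M: 82 / 4.286 = 19.133 → 19.13 in.
XL: 91 / 4.286 = 21.233 → 21.23 in.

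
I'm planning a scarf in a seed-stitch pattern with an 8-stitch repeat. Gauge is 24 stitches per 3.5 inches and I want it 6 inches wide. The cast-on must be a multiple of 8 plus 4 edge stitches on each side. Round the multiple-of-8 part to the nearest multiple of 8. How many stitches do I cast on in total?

40 stitches.

24 / 3.5 = 6.857 sts per inch.
6 × 6.857 = 41.14 sts.
Less 8 edge sts → 33.14 for the repeat.
Nearest multiple of 8: 32.
Add back 8 edge sts → 40.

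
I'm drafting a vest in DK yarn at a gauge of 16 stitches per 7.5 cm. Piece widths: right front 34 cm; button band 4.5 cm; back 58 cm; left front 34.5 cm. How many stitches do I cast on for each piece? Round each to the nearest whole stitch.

right front 73; button band 10; back 124; left front 74.

Rate = 16/7.5 = 2.133 sts per cm.
right front: 34 × 2.133 = 72.53 → 73.
button band: 4.5 × 2.133 = 9.60 → 10.
back: 58 × 2.133 = 123.73 → 124.
left front: 34.5 × 2.133 = 73.60 → 74.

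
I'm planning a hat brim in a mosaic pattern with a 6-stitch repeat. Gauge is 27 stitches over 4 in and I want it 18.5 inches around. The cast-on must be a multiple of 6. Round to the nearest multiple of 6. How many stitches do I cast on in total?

126 stitches.

27 / 4 = 6.75 sts per inch.
18.5 × 6.75 = 124.88 sts.
Nearest multiple of 6: 126.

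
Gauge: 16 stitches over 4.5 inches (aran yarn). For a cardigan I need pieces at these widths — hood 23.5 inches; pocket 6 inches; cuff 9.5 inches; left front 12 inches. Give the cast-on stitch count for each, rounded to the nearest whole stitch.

hood 84; pocket 21; cuff 34; left front 43.

Rate = 16/4.5 = 3.556 sts per in.
hood: 23.5 × 3.556 = 83.56 → 84.
pocket: 6 × 3.556 = 21.33 → 21.
cuff: 9.5 × 3.556 = 33.78 → 34.
left front: 12 × 3.556 = 42.67 → 43.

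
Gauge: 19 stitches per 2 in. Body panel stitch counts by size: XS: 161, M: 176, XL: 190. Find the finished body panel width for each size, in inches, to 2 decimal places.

19/2 = 9.5 sts per in.
XS: 161 / 9.5 = 16.947 → 16.95 in.
M: 176 / 9.5 = 18.526 → 18.53 in.
XL: 190 / 9.5 = 20.000 → 20.00 in.

XS 16.95 inches; M 18.53 inches; XL 20.00 inches.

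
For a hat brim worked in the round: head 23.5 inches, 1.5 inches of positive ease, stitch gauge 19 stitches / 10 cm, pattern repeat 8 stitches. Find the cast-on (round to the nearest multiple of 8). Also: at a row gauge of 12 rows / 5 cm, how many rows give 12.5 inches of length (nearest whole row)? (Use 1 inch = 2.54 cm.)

Cast on 120 stitches; work 76 rows.

Finished = 23.5 + 1.5 = 25 inches.
25 inches × 2.54 = 63.50 cm.
19/10 = 1.9 sts per cm; 63.50 × 1.9 = 120.65 sts.
Nearest multiple of 8 → 120.
12.5 inches = 31.75 cm; × 2.4 = 76.20 → 76 rows.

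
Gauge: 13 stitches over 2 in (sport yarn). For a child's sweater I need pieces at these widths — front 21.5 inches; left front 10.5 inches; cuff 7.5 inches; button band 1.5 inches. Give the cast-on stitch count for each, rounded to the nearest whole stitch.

front 140; left front 68; cuff 49; button band 10.

Rate = 13/2 = 6.5 sts per in.
front: 21.5 × 6.5 = 139.75 → 140.
left front: 10.5 × 6.5 = 68.25 → 68.
cuff: 7.5 × 6.5 = 48.75 → 49.
button band: 1.5 × 6.5 = 9.75 → 10.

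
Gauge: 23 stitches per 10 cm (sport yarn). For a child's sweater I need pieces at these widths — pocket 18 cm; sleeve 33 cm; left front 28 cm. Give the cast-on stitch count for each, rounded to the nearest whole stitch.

pocket 41; sleeve 76; left front 64.

Rate = 23/10 = 2.3 sts per cm.
pocket: 18 × 2.3 = 41.40 → 41.
sleeve: 33 × 2.3 = 75.90 → 76.
left front: 28 × 2.3 = 64.40 → 64.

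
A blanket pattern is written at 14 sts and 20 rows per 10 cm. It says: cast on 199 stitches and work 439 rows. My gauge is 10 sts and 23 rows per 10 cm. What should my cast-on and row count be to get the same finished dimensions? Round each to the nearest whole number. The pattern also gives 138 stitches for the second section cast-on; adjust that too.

Stitches: 199 × 10/14 = 142.14 → 142.
Rows: 439 × 23/20 = 504.85 → 505.
second section cast-on: 138 × 10/14 = 98.57 → 99.

Cast on 142 stitches; work 505 rows; second section cast-on 99 stitches.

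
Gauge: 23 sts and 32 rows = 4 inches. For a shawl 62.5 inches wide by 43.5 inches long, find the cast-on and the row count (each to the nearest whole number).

Stitch gauge = 23/4 = 5.75 sts/in; 62.5 × 5.75 = 359.38 → 359 sts.
Row gauge = 32/4 = 8 rows/in; 43.5 × 8 = 348.00 → 348 rows.

Cast on 359 stitches and work 348 rows.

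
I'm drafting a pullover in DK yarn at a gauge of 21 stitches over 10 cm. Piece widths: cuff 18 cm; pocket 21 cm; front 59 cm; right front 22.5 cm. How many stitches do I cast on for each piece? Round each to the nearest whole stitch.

cuff 38; pocket 44; front 124; right front 47.

Rate = 21/10 = 2.1 sts per cm.
cuff: 18 × 2.1 = 37.80 → 38.
pocket: 21 × 2.1 = 44.10 → 44.
front: 59 × 2.1 = 123.90 → 124.
right front: 22.5 × 2.1 = 47.25 → 47.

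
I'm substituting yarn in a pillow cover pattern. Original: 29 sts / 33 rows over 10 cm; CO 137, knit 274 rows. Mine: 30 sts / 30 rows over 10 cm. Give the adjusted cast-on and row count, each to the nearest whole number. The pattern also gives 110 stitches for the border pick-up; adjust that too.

Cast on 142 stitches; work 249 rows; border pick-up 114 stitches.

Stitches: 137 × 30/29 = 141.72 → 142.
Rows: 274 × 30/33 = 249.09 → 249.
border pick-up: 110 × 30/29 = 113.79 → 114.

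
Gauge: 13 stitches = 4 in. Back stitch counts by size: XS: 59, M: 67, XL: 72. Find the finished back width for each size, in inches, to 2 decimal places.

XS 18.15 inches; M 20.62 inches; XL 22.15 inches.

13/4 = 3.25 sts per in.
XS: 59 / 3.25 = 18.154 → 18.15 in.
M: 67 / 3.25 = 20.615 → 20.62 in.
XL: 72 / 3.25 = 22.154 → 22.15 in.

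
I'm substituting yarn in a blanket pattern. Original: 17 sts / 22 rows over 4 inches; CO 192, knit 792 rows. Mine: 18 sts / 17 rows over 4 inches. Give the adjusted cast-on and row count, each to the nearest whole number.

Stitches: 192 × 18/17 = 203.29 → 203.
Rows: 792 × 17/22 = 612.00 → 612.

Cast on 203 stitches; work 612 rows.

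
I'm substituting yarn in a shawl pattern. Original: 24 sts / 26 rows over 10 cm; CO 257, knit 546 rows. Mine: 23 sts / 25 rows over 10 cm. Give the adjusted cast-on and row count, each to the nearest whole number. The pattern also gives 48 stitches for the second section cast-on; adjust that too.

Cast on 246 stitches; work 525 rows; second section cast-on 46 stitches.

Stitches: 257 × 23/24 = 246.29 → 246.
Rows: 546 × 25/26 = 525.00 → 525.
second section cast-on: 48 × 23/24 = 46.00 → 46.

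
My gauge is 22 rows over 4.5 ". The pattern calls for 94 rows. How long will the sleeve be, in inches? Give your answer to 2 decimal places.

19.23 inches.

22 rows / 4.5 inch = 4.889 rows per inch.
94 / 4.889 = 19.227 inches.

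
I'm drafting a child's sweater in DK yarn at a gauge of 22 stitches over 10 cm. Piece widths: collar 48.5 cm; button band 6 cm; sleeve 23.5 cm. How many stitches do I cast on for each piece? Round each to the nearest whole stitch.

Rate = 22/10 = 2.2 sts per cm.
collar: 48.5 × 2.2 = 106.70 → 107.
button band: 6 × 2.2 = 13.20 → 13.
sleeve: 23.5 × 2.2 = 51.70 → 52.

collar 107; button band 13; sleeve 52.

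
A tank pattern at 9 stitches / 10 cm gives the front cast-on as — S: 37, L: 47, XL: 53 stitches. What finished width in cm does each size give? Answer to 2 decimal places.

S 41.11 cm; L 52.22 cm; XL 58.89 cm.

9/10 = 0.9 sts per cm.
S: 37 / 0.9 = 41.111 → 41.11 cm.
L: 47 / 0.9 = 52.222 → 52.22 cm.
XL: 53 / 0.9 = 58.889 → 58.89 cm.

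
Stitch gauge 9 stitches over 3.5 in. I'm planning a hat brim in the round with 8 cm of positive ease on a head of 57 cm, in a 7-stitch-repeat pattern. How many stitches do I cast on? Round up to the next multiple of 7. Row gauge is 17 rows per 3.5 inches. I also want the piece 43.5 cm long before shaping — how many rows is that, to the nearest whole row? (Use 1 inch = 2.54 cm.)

Finished = 57 + 8 = 65 cm.
65 cm × 1/2.54 = 25.59 inches.
9/3.5 = 2.571 sts per in; 25.59 × 2.571 = 65.80 sts.
Next multiple of 7 → 70.
43.5 cm = 17.13 inches; × 4.857 = 83.18 → 83 rows.

Cast on 70 stitches; work 83 rows.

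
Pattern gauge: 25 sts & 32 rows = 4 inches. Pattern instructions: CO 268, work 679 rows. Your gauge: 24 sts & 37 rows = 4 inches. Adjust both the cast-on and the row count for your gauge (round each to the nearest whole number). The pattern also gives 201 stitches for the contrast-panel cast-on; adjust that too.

Stitches: 268 × 24/25 = 257.28 → 257.
Rows: 679 × 37/32 = 785.09 → 785.
contrast-panel cast-on: 201 × 24/25 = 192.96 → 193.

Cast on 257 stitches; work 785 rows; contrast-panel cast-on 193 stitches.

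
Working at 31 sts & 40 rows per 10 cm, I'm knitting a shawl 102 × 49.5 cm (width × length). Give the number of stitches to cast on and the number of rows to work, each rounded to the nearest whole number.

Stitch gauge = 31/10 = 3.1 sts/cm; 102 × 3.1 = 316.20 → 316 sts.
Row gauge = 40/10 = 4 rows/cm; 49.5 × 4 = 198.00 → 198 rows.

Cast on 316 stitches and work 198 rows.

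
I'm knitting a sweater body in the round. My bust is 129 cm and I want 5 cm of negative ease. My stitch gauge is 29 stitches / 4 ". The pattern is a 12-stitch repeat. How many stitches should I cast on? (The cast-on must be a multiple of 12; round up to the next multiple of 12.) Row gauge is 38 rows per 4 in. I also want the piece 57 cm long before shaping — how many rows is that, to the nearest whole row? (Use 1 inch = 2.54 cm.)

Finished = 129 − 5 = 124 cm.
124 cm × 1/2.54 = 48.82 inches.
29/4 = 7.25 sts per in; 48.82 × 7.25 = 353.94 sts.
Next multiple of 12 → 360.
57 cm = 22.44 inches; × 9.5 = 213.19 → 213 rows.

Cast on 360 stitches; work 213 rows.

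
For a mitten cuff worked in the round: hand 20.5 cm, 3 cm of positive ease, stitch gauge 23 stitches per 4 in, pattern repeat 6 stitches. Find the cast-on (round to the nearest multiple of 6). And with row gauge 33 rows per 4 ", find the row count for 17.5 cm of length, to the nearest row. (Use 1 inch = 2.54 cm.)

Finished = 20.5 + 3 = 23.5 cm.
23.5 cm × 1/2.54 = 9.25 inches.
23/4 = 5.75 sts per in; 9.25 × 5.75 = 53.20 sts.
Nearest multiple of 6 → 54.
17.5 cm = 6.89 inches; × 8.25 = 56.84 → 57 rows.

Cast on 54 stitches; work 57 rows.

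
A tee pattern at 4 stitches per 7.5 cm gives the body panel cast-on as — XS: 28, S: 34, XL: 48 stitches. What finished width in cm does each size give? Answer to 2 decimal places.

XS 52.50 cm; S 63.75 cm; XL 90.00 cm.

4/7.5 = 0.533 sts per cm.
XS: 28 / 0.533 = 52.500 → 52.50 cm.
S: 34 / 0.533 = 63.750 → 63.75 cm.
XL: 48 / 0.533 = 90.000 → 90.00 cm.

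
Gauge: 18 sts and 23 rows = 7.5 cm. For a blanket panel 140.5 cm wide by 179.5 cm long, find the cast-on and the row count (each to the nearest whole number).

Stitch gauge = 18/7.5 = 2.4 sts/cm; 140.5 × 2.4 = 337.20 → 337 sts.
Row gauge = 23/7.5 = 3.067 rows/cm; 179.5 × 3.067 = 550.47 → 550 rows.

Cast on 337 stitches and work 550 rows.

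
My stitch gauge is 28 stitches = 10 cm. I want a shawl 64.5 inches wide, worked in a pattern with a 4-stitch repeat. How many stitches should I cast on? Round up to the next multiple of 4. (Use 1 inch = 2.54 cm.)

64.5 in = 64.5 × 2.54 = 163.83 cm.
28 / 10 = 2.8 sts/cm.
163.83 × 2.8 = 458.72 sts.
→ 460.

460 stitches.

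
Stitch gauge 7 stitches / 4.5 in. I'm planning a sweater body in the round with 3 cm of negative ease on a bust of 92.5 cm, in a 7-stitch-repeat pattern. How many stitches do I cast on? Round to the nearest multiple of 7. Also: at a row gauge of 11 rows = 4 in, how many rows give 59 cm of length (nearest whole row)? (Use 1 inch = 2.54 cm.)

Finished = 92.5 − 3 = 89.5 cm.
89.5 cm × 1/2.54 = 35.24 inches.
7/4.5 = 1.556 sts per in; 35.24 × 1.556 = 54.81 sts.
Nearest multiple of 7 → 56.
59 cm = 23.23 inches; × 2.75 = 63.88 → 64 rows.

Cast on 56 stitches; work 64 rows.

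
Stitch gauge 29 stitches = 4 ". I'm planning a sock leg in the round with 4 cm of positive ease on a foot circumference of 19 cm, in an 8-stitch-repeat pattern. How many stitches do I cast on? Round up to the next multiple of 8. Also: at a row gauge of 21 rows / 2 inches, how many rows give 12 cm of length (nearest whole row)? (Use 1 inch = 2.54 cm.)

Finished = 19 + 4 = 23 cm.
23 cm × 1/2.54 = 9.06 inches.
29/4 = 7.25 sts per in; 9.06 × 7.25 = 65.65 sts.
Next multiple of 8 → 72.
12 cm = 4.72 inches; × 10.5 = 49.61 → 50 rows.

Cast on 72 stitches; work 50 rows.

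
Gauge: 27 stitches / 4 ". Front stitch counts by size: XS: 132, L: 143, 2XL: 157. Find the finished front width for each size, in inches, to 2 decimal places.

27/4 = 6.75 sts per in.
XS: 132 / 6.75 = 19.556 → 19.56 in.
L: 143 / 6.75 = 21.185 → 21.19 in.
2XL: 157 / 6.75 = 23.259 → 23.26 in.

XS 19.56 inches; L 21.19 inches; 2XL 23.26 inches.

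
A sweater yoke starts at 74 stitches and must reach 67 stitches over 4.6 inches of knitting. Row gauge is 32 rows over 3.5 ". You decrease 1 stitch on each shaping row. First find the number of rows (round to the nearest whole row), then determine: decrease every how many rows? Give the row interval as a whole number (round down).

Decrease every 6th row.

Rows = 4.6 × 9.143 = 42.1 → 42 rows.
Stitches to remove: 7 → 7 shaping rows (at 1 st each).
42 / 7 = 6.00 → every 6 rows.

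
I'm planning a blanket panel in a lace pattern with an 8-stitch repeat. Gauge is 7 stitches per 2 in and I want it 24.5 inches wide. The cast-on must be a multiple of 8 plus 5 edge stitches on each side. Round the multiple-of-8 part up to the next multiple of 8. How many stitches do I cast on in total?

7 / 2 = 3.5 sts per inch.
24.5 × 3.5 = 85.75 sts.
Less 10 edge sts → 75.75 for the repeat.
Next multiple of 8: 80.
Add back 10 edge sts → 90.

Cast on 90 stitches.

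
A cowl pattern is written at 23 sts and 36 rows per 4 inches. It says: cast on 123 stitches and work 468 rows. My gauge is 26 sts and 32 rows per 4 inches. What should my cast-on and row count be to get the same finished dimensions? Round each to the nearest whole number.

Stitches: 123 × 26/23 = 139.04 → 139.
Rows: 468 × 32/36 = 416.00 → 416.

Cast on 139 stitches; work 416 rows.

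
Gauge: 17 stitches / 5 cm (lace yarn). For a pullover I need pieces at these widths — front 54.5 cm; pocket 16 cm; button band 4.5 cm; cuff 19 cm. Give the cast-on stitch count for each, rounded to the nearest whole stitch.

front 185; pocket 54; button band 15; cuff 65.

Rate = 17/5 = 3.4 sts per cm.
front: 54.5 × 3.4 = 185.30 → 185.
pocket: 16 × 3.4 = 54.40 → 54.
button band: 4.5 × 3.4 = 15.30 → 15.
cuff: 19 × 3.4 = 64.60 → 65.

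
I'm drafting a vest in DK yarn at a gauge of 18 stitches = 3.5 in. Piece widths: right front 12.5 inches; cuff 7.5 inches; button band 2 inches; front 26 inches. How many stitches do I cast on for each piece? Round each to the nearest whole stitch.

Rate = 18/3.5 = 5.143 sts per in.
right front: 12.5 × 5.143 = 64.29 → 64.
cuff: 7.5 × 5.143 = 38.57 → 39.
button band: 2 × 5.143 = 10.29 → 10.
front: 26 × 5.143 = 133.71 → 134.

right front 64; cuff 39; button band 10; front 134.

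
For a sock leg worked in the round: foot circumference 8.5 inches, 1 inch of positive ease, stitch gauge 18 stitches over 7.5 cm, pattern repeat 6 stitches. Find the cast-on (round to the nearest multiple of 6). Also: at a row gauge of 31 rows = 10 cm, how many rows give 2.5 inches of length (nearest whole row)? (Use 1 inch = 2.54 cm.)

Cast on 60 stitches; work 20 rows.

Finished = 8.5 + 1 = 9.5 inches.
9.5 inches × 2.54 = 24.13 cm.
18/7.5 = 2.4 sts per cm; 24.13 × 2.4 = 57.91 sts.
Nearest multiple of 6 → 60.
2.5 inches = 6.35 cm; × 3.1 = 19.68 → 20 rows.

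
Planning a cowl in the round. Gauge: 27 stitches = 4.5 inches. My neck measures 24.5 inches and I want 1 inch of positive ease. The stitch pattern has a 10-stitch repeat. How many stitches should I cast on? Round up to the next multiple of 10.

Finished = 24.5 + 1 = 25.5 inches.
27 / 4.5 = 6 sts/in.
25.5 × 6 = 153.00 sts.
Next multiple of 10: 160.

160 stitches.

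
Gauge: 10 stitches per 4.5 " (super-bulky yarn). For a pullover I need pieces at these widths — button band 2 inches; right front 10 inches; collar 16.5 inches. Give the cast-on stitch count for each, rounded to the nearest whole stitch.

button band 4; right front 22; collar 37.

Rate = 10/4.5 = 2.222 sts per in.
button band: 2 × 2.222 = 4.44 → 4.
right front: 10 × 2.222 = 22.22 → 22.
collar: 16.5 × 2.222 = 36.67 → 37.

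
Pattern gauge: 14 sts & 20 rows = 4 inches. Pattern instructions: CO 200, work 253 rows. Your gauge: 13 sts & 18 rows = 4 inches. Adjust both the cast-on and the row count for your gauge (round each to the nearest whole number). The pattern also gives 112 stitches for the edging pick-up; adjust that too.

Stitches: 200 × 13/14 = 185.71 → 186.
Rows: 253 × 18/20 = 227.70 → 228.
edging pick-up: 112 × 13/14 = 104.00 → 104.

Cast on 186 stitches; work 228 rows; edging pick-up 104 stitches.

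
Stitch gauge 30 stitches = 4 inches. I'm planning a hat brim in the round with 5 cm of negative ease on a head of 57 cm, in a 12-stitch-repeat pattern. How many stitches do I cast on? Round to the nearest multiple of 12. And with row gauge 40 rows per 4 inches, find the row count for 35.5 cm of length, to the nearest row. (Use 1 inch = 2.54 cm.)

Cast on 156 stitches; work 140 rows.

Finished = 57 − 5 = 52 cm.
52 cm × 1/2.54 = 20.47 inches.
30/4 = 7.5 sts per in; 20.47 × 7.5 = 153.54 sts.
Nearest multiple of 12 → 156.
35.5 cm = 13.98 inches; × 10 = 139.76 → 140 rows.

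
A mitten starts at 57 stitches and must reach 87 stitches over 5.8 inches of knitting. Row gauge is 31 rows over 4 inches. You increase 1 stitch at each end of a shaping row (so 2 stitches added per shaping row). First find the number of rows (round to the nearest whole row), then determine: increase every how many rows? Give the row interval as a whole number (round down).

Rows = 5.8 × 7.75 = 44.9 → 45 rows.
Stitches to add: 30 → 15 shaping rows (at 2 st each).
45 / 15 = 3.00 → every 3 rows.

Increase every 3rd row.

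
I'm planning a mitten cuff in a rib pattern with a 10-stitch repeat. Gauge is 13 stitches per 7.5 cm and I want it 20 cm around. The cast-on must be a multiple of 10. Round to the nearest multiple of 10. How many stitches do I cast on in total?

13 / 7.5 = 1.733 sts per cm.
20 × 1.733 = 34.67 sts.
Nearest multiple of 10: 30.

CO 30 sts.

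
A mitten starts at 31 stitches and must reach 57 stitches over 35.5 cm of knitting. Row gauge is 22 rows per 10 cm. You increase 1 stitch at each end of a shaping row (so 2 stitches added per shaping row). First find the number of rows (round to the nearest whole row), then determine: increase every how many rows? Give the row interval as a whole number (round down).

Rows = 35.5 × 2.2 = 78.1 → 78 rows.
Stitches to add: 26 → 13 shaping rows (at 2 st each).
78 / 13 = 6.00 → every 6 rows.

Increase every 6th row.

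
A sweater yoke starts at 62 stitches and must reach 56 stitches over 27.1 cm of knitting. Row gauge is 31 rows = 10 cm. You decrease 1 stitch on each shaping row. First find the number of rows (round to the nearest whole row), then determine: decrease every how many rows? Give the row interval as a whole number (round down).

Rows = 27.1 × 3.1 = 84.0 → 84 rows.
Stitches to remove: 6 → 6 shaping rows (at 1 st each).
84 / 6 = 14.00 → every 14 rows.

Decrease every 14th row.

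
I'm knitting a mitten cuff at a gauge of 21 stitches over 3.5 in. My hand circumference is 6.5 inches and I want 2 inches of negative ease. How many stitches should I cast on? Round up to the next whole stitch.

Cast on 27 stitches.

Finished = 6.5 − 2 = 4.5 in.
21 / 3.5 = 6 sts per inch.
4.50 × 6 = 27.00 sts.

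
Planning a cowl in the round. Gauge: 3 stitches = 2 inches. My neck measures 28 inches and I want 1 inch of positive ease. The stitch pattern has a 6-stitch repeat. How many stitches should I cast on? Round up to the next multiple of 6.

Cast on 48 stitches.

Finished = 28 + 1 = 29 inches.
3 / 2 = 1.5 sts/in.
29 × 1.5 = 43.50 sts.
Next multiple of 6: 48.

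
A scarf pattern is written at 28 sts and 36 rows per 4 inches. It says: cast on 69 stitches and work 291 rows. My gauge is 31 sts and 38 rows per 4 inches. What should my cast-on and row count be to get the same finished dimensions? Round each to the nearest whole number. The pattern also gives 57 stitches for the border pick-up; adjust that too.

Cast on 76 stitches; work 307 rows; border pick-up 63 stitches.

Stitches: 69 × 31/28 = 76.39 → 76.
Rows: 291 × 38/36 = 307.17 → 307.
border pick-up: 57 × 31/28 = 63.11 → 63.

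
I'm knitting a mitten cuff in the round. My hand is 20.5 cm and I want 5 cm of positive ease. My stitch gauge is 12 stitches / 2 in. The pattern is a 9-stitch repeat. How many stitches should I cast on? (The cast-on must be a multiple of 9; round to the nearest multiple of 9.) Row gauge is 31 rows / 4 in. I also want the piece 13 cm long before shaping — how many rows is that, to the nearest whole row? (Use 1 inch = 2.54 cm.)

Cast on 63 stitches; work 40 rows.

Finished = 20.5 + 5 = 25.5 cm.
25.5 cm × 1/2.54 = 10.04 inches.
12/2 = 6 sts per in; 10.04 × 6 = 60.24 sts.
Nearest multiple of 9 → 63.
13 cm = 5.12 inches; × 7.75 = 39.67 → 40 rows.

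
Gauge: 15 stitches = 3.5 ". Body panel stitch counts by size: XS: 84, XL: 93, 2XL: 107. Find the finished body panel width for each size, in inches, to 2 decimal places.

15/3.5 = 4.286 sts per in.
XS: 84 / 4.286 = 19.600 → 19.60 in.
XL: 93 / 4.286 = 21.700 → 21.70 in.
2XL: 107 / 4.286 = 24.967 → 24.97 in.

XS 19.60 inches; XL 21.70 inches; 2XL 24.97 inches.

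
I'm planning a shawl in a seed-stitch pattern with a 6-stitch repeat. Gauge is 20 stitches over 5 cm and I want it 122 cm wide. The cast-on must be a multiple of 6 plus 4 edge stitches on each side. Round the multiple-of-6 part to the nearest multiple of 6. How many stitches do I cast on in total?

20 / 5 = 4 sts per cm.
122 × 4 = 488.00 sts.
Less 8 edge sts → 480.00 for the repeat.
Nearest multiple of 6: 480.
Add back 8 edge sts → 488.

CO 488 sts.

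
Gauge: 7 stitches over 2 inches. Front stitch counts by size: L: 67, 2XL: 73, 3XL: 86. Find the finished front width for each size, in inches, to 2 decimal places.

7/2 = 3.5 sts per in.
L: 67 / 3.5 = 19.143 → 19.14 in.
2XL: 73 / 3.5 = 20.857 → 20.86 in.
3XL: 86 / 3.5 = 24.571 → 24.57 in.

L 19.14 inches; 2XL 20.86 inches; 3XL 24.57 inches.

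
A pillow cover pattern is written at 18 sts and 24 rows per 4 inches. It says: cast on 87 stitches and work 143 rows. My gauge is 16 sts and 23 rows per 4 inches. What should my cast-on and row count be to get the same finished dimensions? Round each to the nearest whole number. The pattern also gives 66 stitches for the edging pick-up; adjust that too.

Cast on 77 stitches; work 137 rows; edging pick-up 59 stitches.

Stitches: 87 × 16/18 = 77.33 → 77.
Rows: 143 × 23/24 = 137.04 → 137.
edging pick-up: 66 × 16/18 = 58.67 → 59.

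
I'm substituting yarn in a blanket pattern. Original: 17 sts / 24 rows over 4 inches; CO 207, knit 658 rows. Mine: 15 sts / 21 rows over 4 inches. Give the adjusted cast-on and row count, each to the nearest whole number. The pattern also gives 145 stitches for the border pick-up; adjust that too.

Stitches: 207 × 15/17 = 182.65 → 183.
Rows: 658 × 21/24 = 575.75 → 576.
border pick-up: 145 × 15/17 = 127.94 → 128.

Cast on 183 stitches; work 576 rows; border pick-up 128 stitches.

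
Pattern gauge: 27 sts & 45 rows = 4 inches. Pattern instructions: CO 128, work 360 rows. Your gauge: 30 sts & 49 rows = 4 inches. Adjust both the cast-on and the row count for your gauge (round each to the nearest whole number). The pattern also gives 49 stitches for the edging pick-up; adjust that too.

Cast on 142 stitches; work 392 rows; edging pick-up 54 stitches.

Stitches: 128 × 30/27 = 142.22 → 142.
Rows: 360 × 49/45 = 392.00 → 392.
edging pick-up: 49 × 30/27 = 54.44 → 54.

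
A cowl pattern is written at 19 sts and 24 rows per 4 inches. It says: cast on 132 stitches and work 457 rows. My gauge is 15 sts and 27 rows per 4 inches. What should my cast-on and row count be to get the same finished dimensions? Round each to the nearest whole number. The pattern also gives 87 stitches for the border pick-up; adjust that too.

Stitches: 132 × 15/19 = 104.21 → 104.
Rows: 457 × 27/24 = 514.12 → 514.
border pick-up: 87 × 15/19 = 68.68 → 69.

Cast on 104 stitches; work 514 rows; border pick-up 69 stitches.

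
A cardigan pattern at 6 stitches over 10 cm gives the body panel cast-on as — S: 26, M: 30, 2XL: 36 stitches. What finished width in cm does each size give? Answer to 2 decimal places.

6/10 = 0.6 sts per cm.
S: 26 / 0.6 = 43.333 → 43.33 cm.
M: 30 / 0.6 = 50.000 → 50.00 cm.
2XL: 36 / 0.6 = 60.000 → 60.00 cm.

S 43.33 cm; M 50.00 cm; 2XL 60.00 cm.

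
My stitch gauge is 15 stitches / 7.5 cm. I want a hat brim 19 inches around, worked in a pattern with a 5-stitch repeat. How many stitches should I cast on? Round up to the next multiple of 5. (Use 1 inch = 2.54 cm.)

CO 100 sts.

19 in = 19 × 2.54 = 48.26 cm.
15 / 7.5 = 2 sts/cm.
48.26 × 2 = 96.52 sts.
→ 100.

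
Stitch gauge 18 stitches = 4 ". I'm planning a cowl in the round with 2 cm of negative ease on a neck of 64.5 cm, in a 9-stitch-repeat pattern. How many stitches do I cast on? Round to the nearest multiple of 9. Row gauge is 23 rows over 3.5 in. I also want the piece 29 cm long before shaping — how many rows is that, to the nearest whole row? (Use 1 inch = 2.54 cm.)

Finished = 64.5 − 2 = 62.5 cm.
62.5 cm × 1/2.54 = 24.61 inches.
18/4 = 4.5 sts per in; 24.61 × 4.5 = 110.73 sts.
Nearest multiple of 9 → 108.
29 cm = 11.42 inches; × 6.571 = 75.03 → 75 rows.

Cast on 108 stitches; work 75 rows.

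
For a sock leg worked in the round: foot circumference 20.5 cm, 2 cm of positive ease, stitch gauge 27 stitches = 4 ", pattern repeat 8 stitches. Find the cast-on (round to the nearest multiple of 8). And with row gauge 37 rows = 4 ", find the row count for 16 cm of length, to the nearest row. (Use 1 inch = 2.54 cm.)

Finished = 20.5 + 2 = 22.5 cm.
22.5 cm × 1/2.54 = 8.86 inches.
27/4 = 6.75 sts per in; 8.86 × 6.75 = 59.79 sts.
Nearest multiple of 8 → 56.
16 cm = 6.30 inches; × 9.25 = 58.27 → 58 rows.

Cast on 56 stitches; work 58 rows.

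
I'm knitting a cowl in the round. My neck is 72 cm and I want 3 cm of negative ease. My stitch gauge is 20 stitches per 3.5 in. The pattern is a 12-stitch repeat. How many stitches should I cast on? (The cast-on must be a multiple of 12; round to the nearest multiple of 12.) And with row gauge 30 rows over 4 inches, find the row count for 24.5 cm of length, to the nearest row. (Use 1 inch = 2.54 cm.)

Cast on 156 stitches; work 72 rows.

Finished = 72 − 3 = 69 cm.
69 cm × 1/2.54 = 27.17 inches.
20/3.5 = 5.714 sts per in; 27.17 × 5.714 = 155.23 sts.
Nearest multiple of 12 → 156.
24.5 cm = 9.65 inches; × 7.5 = 72.34 → 72 rows.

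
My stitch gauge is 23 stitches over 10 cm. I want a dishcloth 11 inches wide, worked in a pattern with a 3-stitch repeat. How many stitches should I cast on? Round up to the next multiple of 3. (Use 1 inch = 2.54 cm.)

CO 66 sts.

11 in = 11 × 2.54 = 27.94 cm.
23 / 10 = 2.3 sts/cm.
27.94 × 2.3 = 64.26 sts.
→ 66.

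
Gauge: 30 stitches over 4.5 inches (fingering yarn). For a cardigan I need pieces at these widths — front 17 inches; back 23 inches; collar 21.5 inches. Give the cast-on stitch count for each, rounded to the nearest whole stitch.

front 113; back 153; collar 143.

Rate = 30/4.5 = 6.667 sts per in.
front: 17 × 6.667 = 113.33 → 113.
back: 23 × 6.667 = 153.33 → 153.
collar: 21.5 × 6.667 = 143.33 → 143.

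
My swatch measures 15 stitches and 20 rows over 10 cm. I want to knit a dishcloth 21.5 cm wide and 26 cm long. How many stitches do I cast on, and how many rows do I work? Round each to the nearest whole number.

Stitch gauge = 15/10 = 1.5 sts/cm; 21.5 × 1.5 = 32.25 → 32 sts.
Row gauge = 20/10 = 2 rows/cm; 26 × 2 = 52.00 → 52 rows.

Cast on 32 stitches and work 52 rows.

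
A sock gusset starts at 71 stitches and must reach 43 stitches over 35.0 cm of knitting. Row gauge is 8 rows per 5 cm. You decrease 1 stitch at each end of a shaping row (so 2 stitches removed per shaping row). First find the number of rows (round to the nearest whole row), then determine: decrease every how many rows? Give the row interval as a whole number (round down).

Decrease every 4th row.

Rows = 35.0 × 1.6 = 56.0 → 56 rows.
Stitches to remove: 28 → 14 shaping rows (at 2 st each).
56 / 14 = 4.00 → every 4 rows.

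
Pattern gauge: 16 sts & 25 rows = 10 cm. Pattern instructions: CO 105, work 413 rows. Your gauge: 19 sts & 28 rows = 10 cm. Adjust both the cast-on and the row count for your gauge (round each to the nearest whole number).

Stitches: 105 × 19/16 = 124.69 → 125.
Rows: 413 × 28/25 = 462.56 → 463.

Cast on 125 stitches; work 463 rows.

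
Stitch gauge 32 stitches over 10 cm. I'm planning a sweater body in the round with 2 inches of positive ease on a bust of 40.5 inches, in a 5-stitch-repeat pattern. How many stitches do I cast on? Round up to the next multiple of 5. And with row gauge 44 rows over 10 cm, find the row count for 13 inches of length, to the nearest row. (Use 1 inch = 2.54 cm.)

Cast on 350 stitches; work 145 rows.

Finished = 40.5 + 2 = 42.5 inches.
42.5 inches × 2.54 = 107.95 cm.
32/10 = 3.2 sts per cm; 107.95 × 3.2 = 345.44 sts.
Next multiple of 5 → 350.
13 inches = 33.02 cm; × 4.4 = 145.29 → 145 rows.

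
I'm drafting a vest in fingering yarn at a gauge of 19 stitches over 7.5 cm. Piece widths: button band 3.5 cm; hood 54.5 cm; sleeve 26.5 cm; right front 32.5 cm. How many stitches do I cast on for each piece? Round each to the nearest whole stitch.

button band 9; hood 138; sleeve 67; right front 82.

Rate = 19/7.5 = 2.533 sts per cm.
button band: 3.5 × 2.533 = 8.87 → 9.
hood: 54.5 × 2.533 = 138.07 → 138.
sleeve: 26.5 × 2.533 = 67.13 → 67.
right front: 32.5 × 2.533 = 82.33 → 82.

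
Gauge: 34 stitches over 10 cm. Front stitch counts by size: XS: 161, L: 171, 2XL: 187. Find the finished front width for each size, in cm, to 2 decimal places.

XS 47.35 cm; L 50.29 cm; 2XL 55.00 cm.

34/10 = 3.4 sts per cm.
XS: 161 / 3.4 = 47.353 → 47.35 cm.
L: 171 / 3.4 = 50.294 → 50.29 cm.
2XL: 187 / 3.4 = 55.000 → 55.00 cm.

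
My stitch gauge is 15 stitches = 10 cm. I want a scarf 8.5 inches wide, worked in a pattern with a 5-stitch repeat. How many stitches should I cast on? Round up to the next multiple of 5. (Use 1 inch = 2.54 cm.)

8.5 in = 8.5 × 2.54 = 21.59 cm.
15 / 10 = 1.5 sts/cm.
21.59 × 1.5 = 32.38 sts.
→ 35.

35 stitches.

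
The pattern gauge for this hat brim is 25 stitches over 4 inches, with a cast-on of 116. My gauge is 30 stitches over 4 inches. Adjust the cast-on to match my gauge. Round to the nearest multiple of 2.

Scale factor = 30 / 25 = 1.200.
116 × 30 / 25 = 139.20 sts.
→ 140 sts.

Cast on 140 stitches.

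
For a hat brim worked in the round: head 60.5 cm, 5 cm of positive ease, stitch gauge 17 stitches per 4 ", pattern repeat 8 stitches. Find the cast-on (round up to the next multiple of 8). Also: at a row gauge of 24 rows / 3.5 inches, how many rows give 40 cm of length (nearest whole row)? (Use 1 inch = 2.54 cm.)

Cast on 112 stitches; work 108 rows.

Finished = 60.5 + 5 = 65.5 cm.
65.5 cm × 1/2.54 = 25.79 inches.
17/4 = 4.25 sts per in; 25.79 × 4.25 = 109.60 sts.
Next multiple of 8 → 112.
40 cm = 15.75 inches; × 6.857 = 107.99 → 108 rows.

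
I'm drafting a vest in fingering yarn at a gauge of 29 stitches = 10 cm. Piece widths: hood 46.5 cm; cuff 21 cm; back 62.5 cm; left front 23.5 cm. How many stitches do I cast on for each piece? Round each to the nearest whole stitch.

hood 135; cuff 61; back 181; left front 68.

Rate = 29/10 = 2.9 sts per cm.
hood: 46.5 × 2.9 = 134.85 → 135.
cuff: 21 × 2.9 = 60.90 → 61.
back: 62.5 × 2.9 = 181.25 → 181.
left front: 23.5 × 2.9 = 68.15 → 68.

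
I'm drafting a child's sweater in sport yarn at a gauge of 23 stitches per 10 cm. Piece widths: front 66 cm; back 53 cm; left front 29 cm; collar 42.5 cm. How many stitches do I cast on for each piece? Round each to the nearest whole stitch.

Rate = 23/10 = 2.3 sts per cm.
front: 66 × 2.3 = 151.80 → 152.
back: 53 × 2.3 = 121.90 → 122.
left front: 29 × 2.3 = 66.70 → 67.
collar: 42.5 × 2.3 = 97.75 → 98.

front 152; back 122; left front 67; collar 98.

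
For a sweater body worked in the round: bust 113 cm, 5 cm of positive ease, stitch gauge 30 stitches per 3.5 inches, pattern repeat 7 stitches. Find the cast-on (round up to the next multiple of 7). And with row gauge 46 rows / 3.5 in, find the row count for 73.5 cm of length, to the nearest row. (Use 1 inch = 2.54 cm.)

Finished = 113 + 5 = 118 cm.
118 cm × 1/2.54 = 46.46 inches.
30/3.5 = 8.571 sts per in; 46.46 × 8.571 = 398.20 sts.
Next multiple of 7 → 399.
73.5 cm = 28.94 inches; × 13.143 = 380.31 → 380 rows.

Cast on 399 stitches; work 380 rows.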